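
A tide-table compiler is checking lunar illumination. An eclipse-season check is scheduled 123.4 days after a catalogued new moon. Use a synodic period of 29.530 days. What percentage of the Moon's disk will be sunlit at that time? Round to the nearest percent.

28%

123.4/29.530 = 4.179 lunations, so 4 complete cycles and 5.28 d into the next.
Elongation θ = 360° × 5.28/29.530 ≈ 64.4°.
cos 64.4° = 0.433, so f = (1 − 0.433)/2 = 0.284, so 28%.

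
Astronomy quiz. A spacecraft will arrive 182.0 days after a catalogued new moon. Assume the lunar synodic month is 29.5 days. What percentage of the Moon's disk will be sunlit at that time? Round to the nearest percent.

Reduce mod P: 182.0 − 6×29.5 = 5.00 d into the current lunation.
Phase angle: θ = 360°·(5.00 d)/(29.5 d) = 61.0°.
With cos θ = 0.485, the lit fraction is (1 − 0.485)/2 ≈ 0.258, so 26%.

26%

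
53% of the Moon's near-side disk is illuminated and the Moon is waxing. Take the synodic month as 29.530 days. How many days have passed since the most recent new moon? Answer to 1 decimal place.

From f = (1 − cos θ)/2: cos θ = 1 − 2×0.53 = -0.060; arccos → 93.4°.
Waxing ⇒ before full, so θ = 93.4°.
At 360°/29.530 d per day, 93.4° corresponds to 7.66 days.

7.7 days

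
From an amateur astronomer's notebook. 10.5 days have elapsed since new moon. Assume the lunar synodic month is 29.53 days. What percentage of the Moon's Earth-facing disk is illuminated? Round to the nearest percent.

81%

Phase angle: θ = 360°·(10.5 d)/(29.53 d) = 128.0°.
cos 128.0° = (-0.616), so f = (1 − (-0.616))/2 = 0.808, so 81%.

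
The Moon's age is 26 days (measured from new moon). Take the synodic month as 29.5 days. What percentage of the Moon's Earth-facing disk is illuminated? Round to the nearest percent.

The Moon has covered 26/29.5 of its cycle, so θ ≈ 360° × 26/29.5 = 317.3°.
With cos θ = 0.735, the lit fraction is (1 − 0.735)/2 ≈ 0.133, so 13%.

13%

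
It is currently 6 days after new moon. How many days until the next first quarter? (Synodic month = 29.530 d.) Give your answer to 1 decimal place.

1.4 days

First quarter is 0.25 of the way through the cycle: age 0.25 × 29.530 = 7.383 d.
That is 7.383 − 6 = 1.383 days ahead.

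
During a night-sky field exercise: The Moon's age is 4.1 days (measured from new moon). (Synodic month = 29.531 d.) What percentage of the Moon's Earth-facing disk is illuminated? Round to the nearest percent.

The Moon has covered 4.1/29.531 of its cycle, so θ ≈ 360° × 4.1/29.531 = 50.0°.
Illuminated fraction = (1 − cos 50.0°)/2 = (1 − 0.643)/2 ≈ 0.178, so 18%.

18%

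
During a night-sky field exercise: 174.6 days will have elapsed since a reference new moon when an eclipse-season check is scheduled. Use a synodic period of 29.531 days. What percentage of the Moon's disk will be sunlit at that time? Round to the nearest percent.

7%

Reduce mod P: 174.6 − 5×29.531 = 26.94 d into the current lunation.
Phase angle: θ = 360°·(26.94 d)/(29.531 d) = 328.5°.
With cos θ = 0.852, the lit fraction is (1 − 0.852)/2 ≈ 0.074, so 7%.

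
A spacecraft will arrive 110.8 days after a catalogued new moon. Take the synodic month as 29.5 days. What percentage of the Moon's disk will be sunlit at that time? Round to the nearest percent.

110.8/29.5 = 3.756 lunations, so 3 complete cycles and 22.30 d into the next.
The Moon has covered 22.30/29.5 of its cycle, so θ ≈ 360° × 22.30/29.5 = 272.1°.
Illuminated fraction = (1 − cos 272.1°)/2 = (1 − 0.037)/2 ≈ 0.481, so 48%.

48%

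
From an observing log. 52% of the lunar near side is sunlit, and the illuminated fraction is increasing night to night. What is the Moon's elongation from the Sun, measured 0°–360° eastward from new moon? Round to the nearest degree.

cos θ = 1 − 2f = -0.040, giving a principal value of 92.3°.
Waxing ⇒ before full, so θ = 92.3°.

92°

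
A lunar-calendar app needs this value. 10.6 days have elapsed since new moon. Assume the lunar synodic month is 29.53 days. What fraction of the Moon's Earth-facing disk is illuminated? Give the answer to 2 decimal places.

0.82

Phase angle: θ = 360°·(10.6 d)/(29.53 d) = 129.2°.
cos 129.2° = (-0.632), so f = (1 − (-0.632))/2 = 0.816.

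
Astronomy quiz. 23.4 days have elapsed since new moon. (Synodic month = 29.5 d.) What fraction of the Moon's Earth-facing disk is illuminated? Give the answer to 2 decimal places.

0.37

Elongation θ = 360° × 23.4/29.5 ≈ 285.6°.
Illuminated fraction = (1 − cos 285.6°)/2 = (1 − 0.268)/2 ≈ 0.366.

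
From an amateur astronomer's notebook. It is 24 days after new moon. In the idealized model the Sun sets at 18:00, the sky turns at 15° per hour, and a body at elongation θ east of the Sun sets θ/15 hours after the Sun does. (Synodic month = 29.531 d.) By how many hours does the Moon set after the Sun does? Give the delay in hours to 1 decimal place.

19.5 h

Phase angle: θ = 360°·(24 d)/(29.531 d) = 292.6°.
At 15° of sky rotation per hour, 292.6° corresponds to a 19.50 h lag.
So the Moon sets 19.50 h after the Sun.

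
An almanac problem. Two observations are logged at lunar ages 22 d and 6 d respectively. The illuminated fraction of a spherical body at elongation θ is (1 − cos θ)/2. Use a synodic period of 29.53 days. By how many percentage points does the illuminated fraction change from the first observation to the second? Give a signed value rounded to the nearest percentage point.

First observation: θ = 360°·22/29.53 = 268.2°, so f = 0.516.
Second observation: θ = 73.1°, f = 0.355.
Δf = 0.355 − 0.516 = -0.161, i.e. -16 pp.

-16 percentage points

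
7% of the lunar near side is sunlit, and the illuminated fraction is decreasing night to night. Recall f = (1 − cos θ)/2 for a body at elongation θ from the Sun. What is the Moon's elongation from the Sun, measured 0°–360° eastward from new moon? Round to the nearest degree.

cos θ = 1 − 2f = 0.860, giving a principal value of 30.7°.
A waning Moon lies in 180°–360°, so θ = 360° − 30.7° = 329.3°.

329°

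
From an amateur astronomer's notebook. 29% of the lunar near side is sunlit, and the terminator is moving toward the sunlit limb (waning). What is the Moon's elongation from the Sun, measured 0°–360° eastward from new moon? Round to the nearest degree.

295°

Invert f = (1 − cos θ)/2 to get cos θ = 1 − 2(0.29) = 0.420, hence θ₀ = arccos 0.420 = 65.2°.
Waning ⇒ past full, so θ = 360° − 65.2° = 294.8°.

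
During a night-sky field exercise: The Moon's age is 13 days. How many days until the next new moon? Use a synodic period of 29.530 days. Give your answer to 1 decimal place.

The next new moon completes the synodic month: 29.530 − 13 = 16.530 days.

16.5 days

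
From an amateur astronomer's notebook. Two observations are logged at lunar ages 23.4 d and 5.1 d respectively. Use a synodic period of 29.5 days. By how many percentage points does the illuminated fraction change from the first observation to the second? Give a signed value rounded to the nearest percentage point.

-10 percentage points

θ₁ = 360° × 23.4/29.5 = 285.6°, f₁ = (1 − cos θ₁)/2 = 0.366.
θ₂ = 360° × 5.1/29.5 = 62.2°, f₂ = (1 − cos θ₂)/2 = 0.267.
Change = f₂ − f₁ = -0.099 → -10 percentage points.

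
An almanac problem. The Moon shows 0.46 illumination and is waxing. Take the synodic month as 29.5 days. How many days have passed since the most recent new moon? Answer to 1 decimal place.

7.0 days

Invert f = (1 − cos θ)/2 to get cos θ = 1 − 2(0.46) = 0.080, hence θ₀ = arccos 0.080 = 85.4°.
The Moon is waxing (0°–180°), so θ = 85.4° directly.
That fraction of the synodic month is 85.4/360 × 29.5 d ≈ 7.00 d.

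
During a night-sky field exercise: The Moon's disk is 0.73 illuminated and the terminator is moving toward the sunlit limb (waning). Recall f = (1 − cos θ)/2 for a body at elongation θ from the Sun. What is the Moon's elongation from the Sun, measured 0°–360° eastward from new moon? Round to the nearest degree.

243°

From f = (1 − cos θ)/2: cos θ = 1 − 2×0.73 = -0.460; arccos → 117.4°.
A waning Moon lies in 180°–360°, so θ = 360° − 117.4° = 242.6°.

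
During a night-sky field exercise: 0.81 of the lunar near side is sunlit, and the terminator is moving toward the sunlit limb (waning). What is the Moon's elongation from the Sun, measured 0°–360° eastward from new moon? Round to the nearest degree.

Invert f = (1 − cos θ)/2 to get cos θ = 1 − 2(0.81) = -0.620, hence θ₀ = arccos -0.620 = 128.3°.
Waning ⇒ past full, so θ = 360° − 128.3° = 231.7°.

232°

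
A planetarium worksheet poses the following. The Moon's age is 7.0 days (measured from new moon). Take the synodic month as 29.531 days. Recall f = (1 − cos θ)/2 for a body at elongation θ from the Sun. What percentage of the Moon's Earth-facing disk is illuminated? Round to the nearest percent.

Elongation θ = 360° × 7.0/29.531 ≈ 85.3°.
Illuminated fraction = (1 − cos 85.3°)/2 = (1 − 0.081)/2 ≈ 0.459, so 46%.

46%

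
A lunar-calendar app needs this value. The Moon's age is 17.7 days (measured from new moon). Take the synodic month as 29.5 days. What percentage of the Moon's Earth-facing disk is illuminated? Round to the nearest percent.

Elongation θ = 360° × 17.7/29.5 ≈ 216.0°.
cos 216.0° = (-0.809), so f = (1 − (-0.809))/2 = 0.905, so 90%.

90%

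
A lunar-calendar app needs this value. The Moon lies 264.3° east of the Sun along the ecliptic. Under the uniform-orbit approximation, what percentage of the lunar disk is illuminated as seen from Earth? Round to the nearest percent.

cos 264.3° = (-0.099), so f = (1 − (-0.099))/2 = 0.550, i.e. 55%.

55%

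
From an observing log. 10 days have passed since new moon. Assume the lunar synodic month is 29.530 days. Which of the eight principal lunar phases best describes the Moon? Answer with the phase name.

At 10/29.530 of the cycle, θ ≈ 122° — the waxing gibbous range.

waxing gibbous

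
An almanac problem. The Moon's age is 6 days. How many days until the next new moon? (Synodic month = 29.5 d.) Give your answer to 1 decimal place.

23.5 days

One full lunation from the last new moon is 29.5 d; remaining = 29.5 − 6 = 23.500 d.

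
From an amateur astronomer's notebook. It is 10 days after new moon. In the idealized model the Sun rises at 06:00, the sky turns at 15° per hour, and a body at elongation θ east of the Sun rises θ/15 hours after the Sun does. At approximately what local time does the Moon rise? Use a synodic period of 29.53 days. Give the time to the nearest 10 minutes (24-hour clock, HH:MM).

Phase angle: θ = 360°·(10 d)/(29.53 d) = 121.9°.
The Moon trails the Sun by θ/15 = 121.9/15 ≈ 8.13 hours.
06:00 + 8.127 h ≈ 14:08 → 14:10 to the nearest ten minutes.

14:10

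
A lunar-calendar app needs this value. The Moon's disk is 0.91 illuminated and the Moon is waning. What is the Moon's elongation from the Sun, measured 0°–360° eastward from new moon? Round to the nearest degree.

215°

Invert f = (1 − cos θ)/2 to get cos θ = 1 − 2(0.91) = -0.820, hence θ₀ = arccos -0.820 = 145.1°.
Since the Moon is past full (waning), take the reflex angle: θ = 360° − 145.1° = 214.9°.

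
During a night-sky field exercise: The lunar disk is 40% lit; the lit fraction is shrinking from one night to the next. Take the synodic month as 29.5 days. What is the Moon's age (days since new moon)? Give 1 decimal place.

From f = (1 − cos θ)/2: cos θ = 1 − 2×0.40 = 0.200; arccos → 78.5°.
A waning Moon lies in 180°–360°, so θ = 360° − 78.5° = 281.5°.
Age = 29.5 × 281.5°/360° ≈ 23.07 days.

23.1 days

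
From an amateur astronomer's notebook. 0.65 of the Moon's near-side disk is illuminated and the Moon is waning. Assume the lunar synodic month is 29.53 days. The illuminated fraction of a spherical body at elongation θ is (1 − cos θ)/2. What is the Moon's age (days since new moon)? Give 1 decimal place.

Invert f = (1 − cos θ)/2 to get cos θ = 1 − 2(0.65) = -0.300, hence θ₀ = arccos -0.300 = 107.5°.
Waning ⇒ past full, so θ = 360° − 107.5° = 252.5°.
Age = 29.53 × 252.5°/360° ≈ 20.72 days.

20.7 days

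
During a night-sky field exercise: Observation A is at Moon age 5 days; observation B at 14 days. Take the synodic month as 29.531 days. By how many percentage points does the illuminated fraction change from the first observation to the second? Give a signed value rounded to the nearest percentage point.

θ₁ = 360° × 5/29.531 = 61.0°, f₁ = (1 − cos θ₁)/2 = 0.257.
θ₂ = 360° × 14/29.531 = 170.7°, f₂ = (1 − cos θ₂)/2 = 0.993.
Change = f₂ − f₁ = +0.736 → +74 percentage points.

+74 pp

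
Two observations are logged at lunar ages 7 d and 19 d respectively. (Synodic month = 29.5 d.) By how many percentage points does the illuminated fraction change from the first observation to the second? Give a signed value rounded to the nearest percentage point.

First observation: θ = 360°·7/29.5 = 85.4°, so f = 0.460.
Second observation: θ = 231.9°, f = 0.809.
Δf = 0.809 − 0.460 = +0.349, i.e. +35 pp.

+35 percentage points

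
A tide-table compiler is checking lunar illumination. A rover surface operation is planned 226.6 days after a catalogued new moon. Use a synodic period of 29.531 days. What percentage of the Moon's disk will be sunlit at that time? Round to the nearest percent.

73%

226.6/29.531 = 7.673 lunations, so 7 complete cycles and 19.88 d into the next.
Phase angle: θ = 360°·(19.88 d)/(29.531 d) = 242.4°.
Illuminated fraction = (1 − cos 242.4°)/2 = (1 − (-0.464))/2 ≈ 0.732, so 73%.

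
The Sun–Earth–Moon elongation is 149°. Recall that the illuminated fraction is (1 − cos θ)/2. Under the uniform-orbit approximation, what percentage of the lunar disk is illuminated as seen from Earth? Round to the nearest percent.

Half-versine of 149°: (1 − (-0.857))/2 = 0.929, i.e. 93%.

93%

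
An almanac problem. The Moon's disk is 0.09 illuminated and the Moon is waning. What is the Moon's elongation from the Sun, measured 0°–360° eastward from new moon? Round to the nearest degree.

325°

Invert f = (1 − cos θ)/2 to get cos θ = 1 − 2(0.09) = 0.820, hence θ₀ = arccos 0.820 = 34.9°.
Since the Moon is past full (waning), take the reflex angle: θ = 360° − 34.9° = 325.1°.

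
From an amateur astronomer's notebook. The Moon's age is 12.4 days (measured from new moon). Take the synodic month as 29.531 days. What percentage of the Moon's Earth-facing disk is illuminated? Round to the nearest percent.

94%

The Moon has covered 12.4/29.531 of its cycle, so θ ≈ 360° × 12.4/29.531 = 151.2°.
cos 151.2° = (-0.876), so f = (1 − (-0.876))/2 = 0.938, so 94%.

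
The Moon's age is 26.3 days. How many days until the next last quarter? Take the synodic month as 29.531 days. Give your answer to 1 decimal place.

25.4 days

Last quarter occurs at elongation 270°, i.e. at age 29.531 × 270/360 = 22.148 d.
This lunation's last quarter (22.148 d) has passed, so add one period: 51.679 − 26.3 = 25.379 days.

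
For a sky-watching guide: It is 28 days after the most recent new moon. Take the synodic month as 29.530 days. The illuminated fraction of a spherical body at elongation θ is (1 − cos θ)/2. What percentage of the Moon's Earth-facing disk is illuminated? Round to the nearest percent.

3%

Elongation θ = 360° × 28/29.530 ≈ 341.3°.
Illuminated fraction = (1 − cos 341.3°)/2 = (1 − 0.947)/2 ≈ 0.026, so 3%.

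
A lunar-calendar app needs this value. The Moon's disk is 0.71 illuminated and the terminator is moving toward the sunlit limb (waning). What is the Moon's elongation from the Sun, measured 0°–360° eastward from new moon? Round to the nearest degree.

245°

Invert f = (1 − cos θ)/2 to get cos θ = 1 − 2(0.71) = -0.420, hence θ₀ = arccos -0.420 = 114.8°.
A waning Moon lies in 180°–360°, so θ = 360° − 114.8° = 245.2°.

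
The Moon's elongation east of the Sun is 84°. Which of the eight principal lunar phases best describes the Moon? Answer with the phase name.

first quarter

84° lies in the first quarter sector of the 8-phase cycle.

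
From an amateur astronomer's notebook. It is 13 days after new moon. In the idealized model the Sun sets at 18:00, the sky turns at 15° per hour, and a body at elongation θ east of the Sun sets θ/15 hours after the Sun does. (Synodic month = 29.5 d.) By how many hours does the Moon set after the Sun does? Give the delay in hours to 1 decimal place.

The Moon has covered 13/29.5 of its cycle, so θ ≈ 360° × 13/29.5 = 158.6°.
The Moon trails the Sun by θ/15 = 158.6/15 ≈ 10.58 hours.
So the Moon sets 10.58 h after the Sun.

10.6 h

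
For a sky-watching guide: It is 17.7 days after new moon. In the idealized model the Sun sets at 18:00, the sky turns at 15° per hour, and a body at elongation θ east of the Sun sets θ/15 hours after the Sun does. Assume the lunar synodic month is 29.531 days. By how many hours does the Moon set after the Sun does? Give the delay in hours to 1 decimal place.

The Moon has covered 17.7/29.531 of its cycle, so θ ≈ 360° × 17.7/29.531 = 215.8°.
At 15° of sky rotation per hour, 215.8° corresponds to a 14.38 h lag.
So the Moon sets 14.38 h after the Sun.

14.4 h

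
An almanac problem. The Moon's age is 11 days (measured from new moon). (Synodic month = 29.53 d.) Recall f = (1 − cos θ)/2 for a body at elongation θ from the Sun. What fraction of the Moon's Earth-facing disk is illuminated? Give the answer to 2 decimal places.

0.85

Phase angle: θ = 360°·(11 d)/(29.53 d) = 134.1°.
With cos θ = (-0.696), the lit fraction is (1 − (-0.696))/2 ≈ 0.848.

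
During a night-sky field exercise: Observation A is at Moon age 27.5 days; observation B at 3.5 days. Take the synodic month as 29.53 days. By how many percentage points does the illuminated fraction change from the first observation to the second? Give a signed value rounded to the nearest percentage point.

θ₁ = 360° × 27.5/29.53 = 335.3°, f₁ = (1 − cos θ₁)/2 = 0.046.
θ₂ = 360° × 3.5/29.53 = 42.7°, f₂ = (1 − cos θ₂)/2 = 0.132.
Change = f₂ − f₁ = +0.086 → +9 percentage points.

+9 percentage points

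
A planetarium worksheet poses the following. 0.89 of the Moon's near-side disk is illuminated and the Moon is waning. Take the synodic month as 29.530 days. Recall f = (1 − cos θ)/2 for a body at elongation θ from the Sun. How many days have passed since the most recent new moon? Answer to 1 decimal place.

17.9 days

cos θ = 1 − 2f = -0.780, giving a principal value of 141.3°.
Waning ⇒ past full, so θ = 360° − 141.3° = 218.7°.
At 360°/29.530 d per day, 218.7° corresponds to 17.94 days.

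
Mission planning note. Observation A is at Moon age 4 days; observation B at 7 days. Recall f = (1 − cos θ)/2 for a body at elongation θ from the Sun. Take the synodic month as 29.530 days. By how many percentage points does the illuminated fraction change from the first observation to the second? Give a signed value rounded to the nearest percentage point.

θ₁ = 360° × 4/29.530 = 48.8°, f₁ = (1 − cos θ₁)/2 = 0.170.
θ₂ = 360° × 7/29.530 = 85.3°, f₂ = (1 − cos θ₂)/2 = 0.459.
Change = f₂ − f₁ = +0.289 → +29 percentage points.

+29 percentage points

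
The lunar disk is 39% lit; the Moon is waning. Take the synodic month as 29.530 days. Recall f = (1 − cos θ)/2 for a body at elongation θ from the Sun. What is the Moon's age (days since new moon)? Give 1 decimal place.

Invert f = (1 − cos θ)/2 to get cos θ = 1 − 2(0.39) = 0.220, hence θ₀ = arccos 0.220 = 77.3°.
A waning Moon lies in 180°–360°, so θ = 360° − 77.3° = 282.7°.
Age = 29.530 × 282.7°/360° ≈ 23.19 days.

23.2 days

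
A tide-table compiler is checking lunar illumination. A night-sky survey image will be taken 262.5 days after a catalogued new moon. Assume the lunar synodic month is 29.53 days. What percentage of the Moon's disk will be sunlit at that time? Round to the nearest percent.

12%

Reduce mod P: 262.5 − 8×29.53 = 26.26 d into the current lunation.
Phase angle: θ = 360°·(26.26 d)/(29.53 d) = 320.1°.
cos 320.1° = 0.768, so f = (1 − 0.768)/2 = 0.116, so 12%.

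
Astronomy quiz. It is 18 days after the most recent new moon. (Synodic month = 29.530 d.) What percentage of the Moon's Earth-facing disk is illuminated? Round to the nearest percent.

89%

Phase angle: θ = 360°·(18 d)/(29.530 d) = 219.4°.
With cos θ = (-0.772), the lit fraction is (1 − (-0.772))/2 ≈ 0.886, so 89%.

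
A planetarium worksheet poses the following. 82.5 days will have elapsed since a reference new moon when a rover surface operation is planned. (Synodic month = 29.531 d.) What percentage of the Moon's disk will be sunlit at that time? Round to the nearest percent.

82.5 d spans 2 complete synodic months (2 × 29.531 = 59.06 d) plus 23.44 d.
Phase angle: θ = 360°·(23.44 d)/(29.531 d) = 285.7°.
Illuminated fraction = (1 − cos 285.7°)/2 = (1 − 0.271)/2 ≈ 0.365, so 36%.

36%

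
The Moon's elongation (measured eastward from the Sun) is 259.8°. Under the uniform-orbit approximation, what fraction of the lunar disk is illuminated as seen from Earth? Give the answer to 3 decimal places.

cos 259.8° = (-0.177), so f = (1 − (-0.177))/2 = 0.589.

0.589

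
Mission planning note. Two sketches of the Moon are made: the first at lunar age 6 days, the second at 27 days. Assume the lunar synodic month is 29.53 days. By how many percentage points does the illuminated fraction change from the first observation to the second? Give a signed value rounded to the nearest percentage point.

First observation: θ = 360°·6/29.53 = 73.1°, so f = 0.355.
Second observation: θ = 329.2°, f = 0.071.
Δf = 0.071 − 0.355 = -0.284, i.e. -28 pp.

-28 percentage points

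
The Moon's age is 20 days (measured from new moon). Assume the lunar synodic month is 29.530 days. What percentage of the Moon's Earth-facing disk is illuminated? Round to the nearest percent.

72%

The Moon has covered 20/29.530 of its cycle, so θ ≈ 360° × 20/29.530 = 243.8°.
With cos θ = (-0.441), the lit fraction is (1 − (-0.441))/2 ≈ 0.721, so 72%.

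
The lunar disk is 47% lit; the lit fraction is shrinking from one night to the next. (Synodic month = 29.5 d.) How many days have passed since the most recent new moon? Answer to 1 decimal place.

22.4 days

Invert f = (1 − cos θ)/2 to get cos θ = 1 − 2(0.47) = 0.060, hence θ₀ = arccos 0.060 = 86.6°.
A waning Moon lies in 180°–360°, so θ = 360° − 86.6° = 273.4°.
That fraction of the synodic month is 273.4/360 × 29.5 d ≈ 22.41 d.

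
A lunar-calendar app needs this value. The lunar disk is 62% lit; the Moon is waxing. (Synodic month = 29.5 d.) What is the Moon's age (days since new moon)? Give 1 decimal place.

From f = (1 − cos θ)/2: cos θ = 1 − 2×0.62 = -0.240; arccos → 103.9°.
Before full moon the principal value applies: θ = 103.9°.
At 360°/29.5 d per day, 103.9° corresponds to 8.51 days.

8.5 days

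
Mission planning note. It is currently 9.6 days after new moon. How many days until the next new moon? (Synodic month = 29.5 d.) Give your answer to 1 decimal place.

The next new moon completes the synodic month: 29.5 − 9.6 = 19.900 days.

19.9 days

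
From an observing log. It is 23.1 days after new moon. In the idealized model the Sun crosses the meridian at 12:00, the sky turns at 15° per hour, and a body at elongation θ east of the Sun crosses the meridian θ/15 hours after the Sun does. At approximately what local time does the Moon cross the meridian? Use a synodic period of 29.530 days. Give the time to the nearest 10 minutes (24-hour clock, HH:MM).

The Moon has covered 23.1/29.530 of its cycle, so θ ≈ 360° × 23.1/29.530 = 281.6°.
The Moon trails the Sun by θ/15 = 281.6/15 ≈ 18.77 hours.
12:00 + 18.774 h ≈ 06:46 → 06:50 to the nearest ten minutes.

06:50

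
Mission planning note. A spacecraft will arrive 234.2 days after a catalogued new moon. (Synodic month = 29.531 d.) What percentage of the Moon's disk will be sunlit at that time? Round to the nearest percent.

234.2/29.531 = 7.931 lunations, so 7 complete cycles and 27.48 d into the next.
Elongation θ = 360° × 27.48/29.531 ≈ 335.0°.
With cos θ = 0.907, the lit fraction is (1 − 0.907)/2 ≈ 0.047, so 5%.

5%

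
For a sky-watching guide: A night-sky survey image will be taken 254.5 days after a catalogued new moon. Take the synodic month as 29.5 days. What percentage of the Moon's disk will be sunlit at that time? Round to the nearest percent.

85%

Reduce mod P: 254.5 − 8×29.5 = 18.50 d into the current lunation.
Phase angle: θ = 360°·(18.50 d)/(29.5 d) = 225.8°.
cos 225.8° = (-0.698), so f = (1 − (-0.698))/2 = 0.849, so 85%.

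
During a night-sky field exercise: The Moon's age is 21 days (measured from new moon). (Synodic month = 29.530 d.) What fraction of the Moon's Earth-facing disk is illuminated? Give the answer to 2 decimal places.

0.62

The Moon has covered 21/29.530 of its cycle, so θ ≈ 360° × 21/29.530 = 256.0°.
With cos θ = (-0.242), the lit fraction is (1 − (-0.242))/2 ≈ 0.621.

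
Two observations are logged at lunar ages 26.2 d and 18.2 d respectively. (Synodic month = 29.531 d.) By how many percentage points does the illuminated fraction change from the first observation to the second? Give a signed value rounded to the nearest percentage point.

θ₁ = 360° × 26.2/29.531 = 319.4°, f₁ = (1 − cos θ₁)/2 = 0.120.
θ₂ = 360° × 18.2/29.531 = 221.9°, f₂ = (1 − cos θ₂)/2 = 0.872.
Change = f₂ − f₁ = +0.752 → +75 percentage points.

+75 percentage points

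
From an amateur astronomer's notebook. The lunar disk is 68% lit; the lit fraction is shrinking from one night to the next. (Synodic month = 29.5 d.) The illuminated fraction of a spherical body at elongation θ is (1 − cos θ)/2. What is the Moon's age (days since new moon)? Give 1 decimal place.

Invert f = (1 − cos θ)/2 to get cos θ = 1 − 2(0.68) = -0.360, hence θ₀ = arccos -0.360 = 111.1°.
A waning Moon lies in 180°–360°, so θ = 360° − 111.1° = 248.9°.
Age = 29.5 × 248.9°/360° ≈ 20.40 days.

20.4 days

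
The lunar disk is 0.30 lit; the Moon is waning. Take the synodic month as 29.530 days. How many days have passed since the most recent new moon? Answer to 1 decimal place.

24.1 days

cos θ = 1 − 2f = 0.400, giving a principal value of 66.4°.
Waning ⇒ past full, so θ = 360° − 66.4° = 293.6°.
Age = 29.530 × 293.6°/360° ≈ 24.08 days.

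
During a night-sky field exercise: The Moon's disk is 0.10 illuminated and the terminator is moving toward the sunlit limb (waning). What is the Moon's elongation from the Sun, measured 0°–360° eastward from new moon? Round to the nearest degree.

cos θ = 1 − 2f = 0.800, giving a principal value of 36.9°.
Waning ⇒ past full, so θ = 360° − 36.9° = 323.1°.

323°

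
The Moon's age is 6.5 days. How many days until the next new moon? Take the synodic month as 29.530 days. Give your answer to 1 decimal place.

The next new moon completes the synodic month: 29.530 − 6.5 = 23.030 days.

23.0 days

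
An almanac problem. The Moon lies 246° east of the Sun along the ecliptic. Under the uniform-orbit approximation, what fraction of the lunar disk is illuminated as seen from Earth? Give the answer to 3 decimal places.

0.703

Half-versine of 246°: (1 − (-0.407))/2 = 0.703.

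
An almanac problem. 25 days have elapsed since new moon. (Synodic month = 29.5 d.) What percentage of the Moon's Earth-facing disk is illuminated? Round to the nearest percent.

Phase angle: θ = 360°·(25 d)/(29.5 d) = 305.1°.
cos 305.1° = 0.575, so f = (1 − 0.575)/2 = 0.213, so 21%.

21%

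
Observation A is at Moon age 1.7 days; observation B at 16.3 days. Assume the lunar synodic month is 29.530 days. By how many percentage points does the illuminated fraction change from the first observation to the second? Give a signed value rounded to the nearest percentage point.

+94 percentage points

θ₁ = 360° × 1.7/29.530 = 20.7°, f₁ = (1 − cos θ₁)/2 = 0.032.
θ₂ = 360° × 16.3/29.530 = 198.7°, f₂ = (1 − cos θ₂)/2 = 0.974.
Change = f₂ − f₁ = +0.941 → +94 percentage points.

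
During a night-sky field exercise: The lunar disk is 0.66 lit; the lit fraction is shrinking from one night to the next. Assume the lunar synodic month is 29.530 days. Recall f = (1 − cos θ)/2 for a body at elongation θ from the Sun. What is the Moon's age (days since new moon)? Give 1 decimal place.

20.6 days

From f = (1 − cos θ)/2: cos θ = 1 − 2×0.66 = -0.320; arccos → 108.7°.
Waning ⇒ past full, so θ = 360° − 108.7° = 251.3°.
That fraction of the synodic month is 251.3/360 × 29.530 d ≈ 20.62 d.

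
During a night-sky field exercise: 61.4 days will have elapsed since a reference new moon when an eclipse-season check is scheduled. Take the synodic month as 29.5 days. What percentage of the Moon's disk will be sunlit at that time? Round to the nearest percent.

6%

61.4 d spans 2 complete synodic months (2 × 29.5 = 59.00 d) plus 2.40 d.
Phase angle: θ = 360°·(2.40 d)/(29.5 d) = 29.3°.
With cos θ = 0.872, the lit fraction is (1 − 0.872)/2 ≈ 0.064, so 6%.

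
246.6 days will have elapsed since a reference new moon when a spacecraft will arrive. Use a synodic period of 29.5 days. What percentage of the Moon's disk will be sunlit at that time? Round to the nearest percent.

82%

246.6 d spans 8 complete synodic months (8 × 29.5 = 236.00 d) plus 10.60 d.
Phase angle: θ = 360°·(10.60 d)/(29.5 d) = 129.4°.
Illuminated fraction = (1 − cos 129.4°)/2 = (1 − (-0.634))/2 ≈ 0.817, so 82%.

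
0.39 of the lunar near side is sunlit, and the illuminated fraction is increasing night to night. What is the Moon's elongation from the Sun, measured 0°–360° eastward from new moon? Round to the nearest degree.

77°

From f = (1 − cos θ)/2: cos θ = 1 − 2×0.39 = 0.220; arccos → 77.3°.
The Moon is waxing (0°–180°), so θ = 77.3° directly.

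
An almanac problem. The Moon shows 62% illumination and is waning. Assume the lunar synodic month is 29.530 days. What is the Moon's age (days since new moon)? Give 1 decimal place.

21.0 days

Invert f = (1 − cos θ)/2 to get cos θ = 1 − 2(0.62) = -0.240, hence θ₀ = arccos -0.240 = 103.9°.
Since the Moon is past full (waning), take the reflex angle: θ = 360° − 103.9° = 256.1°.
Age = 29.530 × 256.1°/360° ≈ 21.01 days.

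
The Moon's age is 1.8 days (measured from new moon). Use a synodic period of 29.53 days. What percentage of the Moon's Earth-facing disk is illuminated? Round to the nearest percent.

Phase angle: θ = 360°·(1.8 d)/(29.53 d) = 21.9°.
Illuminated fraction = (1 − cos 21.9°)/2 = (1 − 0.928)/2 ≈ 0.036, so 4%.

4%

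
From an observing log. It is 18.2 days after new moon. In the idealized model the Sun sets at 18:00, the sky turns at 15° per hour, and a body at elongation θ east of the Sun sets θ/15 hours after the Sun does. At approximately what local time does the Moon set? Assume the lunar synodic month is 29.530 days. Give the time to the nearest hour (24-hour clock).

Elongation θ = 360° × 18.2/29.530 ≈ 221.9°.
The Moon trails the Sun by θ/15 = 221.9/15 ≈ 14.79 hours.
18:00 + 14.79 h ≈ 08:48 → 09:00 to the nearest hour.

09:00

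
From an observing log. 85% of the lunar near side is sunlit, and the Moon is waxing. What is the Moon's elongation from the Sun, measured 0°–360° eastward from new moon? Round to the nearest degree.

cos θ = 1 − 2f = -0.700, giving a principal value of 134.4°.
Before full moon the principal value applies: θ = 134.4°.

134°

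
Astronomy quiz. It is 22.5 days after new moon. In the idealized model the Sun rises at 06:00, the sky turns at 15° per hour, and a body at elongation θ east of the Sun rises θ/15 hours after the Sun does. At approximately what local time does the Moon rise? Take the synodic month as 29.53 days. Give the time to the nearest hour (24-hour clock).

00:00

Phase angle: θ = 360°·(22.5 d)/(29.53 d) = 274.3°.
Delay after the Sun = 274.3° / (15°/h) ≈ 18.29 h.
06:00 + 18.29 h ≈ 00:17 → 00:00 to the nearest hour.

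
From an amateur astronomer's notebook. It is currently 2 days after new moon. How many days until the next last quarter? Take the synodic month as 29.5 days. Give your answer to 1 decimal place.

20.1 days

Last quarter occurs at elongation 270°, i.e. at age 29.5 × 270/360 = 22.125 d.
That is 22.125 − 2 = 20.125 days ahead.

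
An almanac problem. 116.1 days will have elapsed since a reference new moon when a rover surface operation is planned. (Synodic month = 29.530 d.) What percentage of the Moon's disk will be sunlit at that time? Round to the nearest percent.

5%

116.1/29.530 = 3.932 lunations, so 3 complete cycles and 27.51 d into the next.
The Moon has covered 27.51/29.530 of its cycle, so θ ≈ 360° × 27.51/29.530 = 335.4°.
Illuminated fraction = (1 − cos 335.4°)/2 = (1 − 0.909)/2 ≈ 0.045, so 5%.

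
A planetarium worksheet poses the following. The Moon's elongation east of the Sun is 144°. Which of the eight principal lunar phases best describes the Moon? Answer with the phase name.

The waxing gibbous sector spans roughly 112°–158°; 144° falls inside it.

waxing gibbous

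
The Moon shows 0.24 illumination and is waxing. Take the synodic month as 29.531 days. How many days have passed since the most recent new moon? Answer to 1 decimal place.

4.8 days

cos θ = 1 − 2f = 0.520, giving a principal value of 58.7°.
The Moon is waxing (0°–180°), so θ = 58.7° directly.
At 360°/29.531 d per day, 58.7° corresponds to 4.81 days.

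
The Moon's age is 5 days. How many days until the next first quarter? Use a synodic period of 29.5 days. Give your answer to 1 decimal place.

First quarter occurs at elongation 90°, i.e. at age 29.5 × 90/360 = 7.375 d.
So 2.375 days remain (7.375 − 5).

2.4 days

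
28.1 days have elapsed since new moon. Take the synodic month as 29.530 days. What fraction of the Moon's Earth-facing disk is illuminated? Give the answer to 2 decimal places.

0.02

The Moon has covered 28.1/29.530 of its cycle, so θ ≈ 360° × 28.1/29.530 = 342.6°.
Illuminated fraction = (1 − cos 342.6°)/2 = (1 − 0.954)/2 ≈ 0.023.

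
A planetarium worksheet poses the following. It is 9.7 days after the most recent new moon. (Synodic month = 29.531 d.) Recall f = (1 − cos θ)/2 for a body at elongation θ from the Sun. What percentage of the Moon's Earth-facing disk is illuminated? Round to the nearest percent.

Elongation θ = 360° × 9.7/29.531 ≈ 118.2°.
With cos θ = (-0.473), the lit fraction is (1 − (-0.473))/2 ≈ 0.737, so 74%.

74%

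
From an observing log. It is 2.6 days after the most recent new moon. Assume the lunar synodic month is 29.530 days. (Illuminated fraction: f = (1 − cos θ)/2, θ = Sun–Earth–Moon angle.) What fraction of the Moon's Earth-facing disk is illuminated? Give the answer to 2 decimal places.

The Moon has covered 2.6/29.530 of its cycle, so θ ≈ 360° × 2.6/29.530 = 31.7°.
With cos θ = 0.851, the lit fraction is (1 − 0.851)/2 ≈ 0.075.

0.07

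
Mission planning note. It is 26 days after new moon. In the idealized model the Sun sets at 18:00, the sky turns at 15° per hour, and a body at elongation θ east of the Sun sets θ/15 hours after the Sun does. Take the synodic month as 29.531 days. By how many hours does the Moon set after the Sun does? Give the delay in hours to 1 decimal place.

Elongation θ = 360° × 26/29.531 ≈ 317.0°.
Delay after the Sun = 317.0° / (15°/h) ≈ 21.13 h.
So the Moon sets 21.13 h after the Sun.

21.1 h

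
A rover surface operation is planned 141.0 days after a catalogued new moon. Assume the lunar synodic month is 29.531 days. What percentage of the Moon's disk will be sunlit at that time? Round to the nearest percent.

141.0/29.531 = 4.775 lunations, so 4 complete cycles and 22.88 d into the next.
The Moon has covered 22.88/29.531 of its cycle, so θ ≈ 360° × 22.88/29.531 = 278.9°.
cos 278.9° = 0.154, so f = (1 − 0.154)/2 = 0.423, so 42%.

42%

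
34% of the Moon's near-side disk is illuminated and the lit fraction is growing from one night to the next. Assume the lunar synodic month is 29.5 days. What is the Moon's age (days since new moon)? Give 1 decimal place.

From f = (1 − cos θ)/2: cos θ = 1 − 2×0.34 = 0.320; arccos → 71.3°.
Waxing ⇒ before full, so θ = 71.3°.
That fraction of the synodic month is 71.3/360 × 29.5 d ≈ 5.85 d.

5.8 days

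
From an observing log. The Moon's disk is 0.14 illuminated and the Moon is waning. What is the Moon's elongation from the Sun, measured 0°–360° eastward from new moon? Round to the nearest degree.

316°

From f = (1 − cos θ)/2: cos θ = 1 − 2×0.14 = 0.720; arccos → 43.9°.
Since the Moon is past full (waning), take the reflex angle: θ = 360° − 43.9° = 316.1°.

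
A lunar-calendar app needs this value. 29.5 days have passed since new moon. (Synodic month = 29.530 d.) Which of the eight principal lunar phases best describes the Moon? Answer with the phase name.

At 29.5/29.530 of the cycle, θ ≈ 360° — the new moon range.

new moon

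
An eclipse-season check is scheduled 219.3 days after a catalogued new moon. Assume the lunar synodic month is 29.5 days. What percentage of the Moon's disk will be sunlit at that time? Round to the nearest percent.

96%

219.3 d spans 7 complete synodic months (7 × 29.5 = 206.50 d) plus 12.80 d.
Phase angle: θ = 360°·(12.80 d)/(29.5 d) = 156.2°.
cos 156.2° = (-0.915), so f = (1 − (-0.915))/2 = 0.957, so 96%.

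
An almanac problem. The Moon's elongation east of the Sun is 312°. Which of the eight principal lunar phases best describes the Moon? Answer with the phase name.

waning crescent

312° lies in the waning crescent sector of the 8-phase cycle.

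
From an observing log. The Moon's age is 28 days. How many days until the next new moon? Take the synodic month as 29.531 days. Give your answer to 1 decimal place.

1.5 days

One full lunation from the last new moon is 29.531 d; remaining = 29.531 − 28 = 1.531 d.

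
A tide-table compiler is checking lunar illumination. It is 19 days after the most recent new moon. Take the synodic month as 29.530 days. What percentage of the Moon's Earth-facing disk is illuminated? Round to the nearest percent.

81%

Phase angle: θ = 360°·(19 d)/(29.530 d) = 231.6°.
Illuminated fraction = (1 − cos 231.6°)/2 = (1 − (-0.621))/2 ≈ 0.810, so 81%.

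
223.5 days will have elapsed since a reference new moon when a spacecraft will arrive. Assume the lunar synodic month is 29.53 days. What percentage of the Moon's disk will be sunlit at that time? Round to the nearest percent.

Reduce mod P: 223.5 − 7×29.53 = 16.79 d into the current lunation.
Elongation θ = 360° × 16.79/29.53 ≈ 204.7°.
cos 204.7° = (-0.909), so f = (1 − (-0.909))/2 = 0.954, so 95%.

95%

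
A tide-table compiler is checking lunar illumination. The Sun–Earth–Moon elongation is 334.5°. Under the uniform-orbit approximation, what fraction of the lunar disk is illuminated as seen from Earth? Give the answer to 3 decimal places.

f = (1 − cos 334.5°)/2 = (1 − 0.903)/2 ≈ 0.049.

0.049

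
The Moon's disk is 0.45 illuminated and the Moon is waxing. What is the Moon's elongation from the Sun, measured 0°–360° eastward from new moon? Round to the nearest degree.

84°

Invert f = (1 − cos θ)/2 to get cos θ = 1 − 2(0.45) = 0.100, hence θ₀ = arccos 0.100 = 84.3°.
Waxing ⇒ before full, so θ = 84.3°.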